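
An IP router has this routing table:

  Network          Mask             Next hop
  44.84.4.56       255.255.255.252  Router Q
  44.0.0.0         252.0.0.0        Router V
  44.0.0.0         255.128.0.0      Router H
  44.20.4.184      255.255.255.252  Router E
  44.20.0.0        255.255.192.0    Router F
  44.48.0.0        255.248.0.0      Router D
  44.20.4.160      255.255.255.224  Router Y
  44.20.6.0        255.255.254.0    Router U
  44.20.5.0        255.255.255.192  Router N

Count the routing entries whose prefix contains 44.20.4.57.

Prefixes containing 44.20.4.57:
  44.0.0.0/6 (44.0.0.0 - 47.255.255.255)
  44.0.0.0/9 (44.0.0.0 - 44.127.255.255)
  44.20.0.0/18 (44.20.0.0 - 44.20.63.255)
Total matching entries: 3.

3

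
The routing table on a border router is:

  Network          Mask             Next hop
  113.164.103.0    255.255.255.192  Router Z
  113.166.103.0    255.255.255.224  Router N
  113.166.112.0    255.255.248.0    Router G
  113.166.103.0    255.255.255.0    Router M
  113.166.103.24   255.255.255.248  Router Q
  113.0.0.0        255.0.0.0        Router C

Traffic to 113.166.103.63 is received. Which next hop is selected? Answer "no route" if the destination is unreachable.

Router M

Routes whose prefix contains 113.166.103.63:
  113.0.0.0/8 (113.0.0.0 - 113.255.255.255) -> Router C
  113.166.103.0/24 (113.166.103.0 - 113.166.103.255) -> Router M
More-specific entries that do NOT match:
  113.166.103.24/29 (113.166.103.24 - 113.166.103.31) does not contain 113.166.103.63
  113.166.103.0/27 (113.166.103.0 - 113.166.103.31) does not contain 113.166.103.63
  113.164.103.0/26 (113.164.103.0 - 113.164.103.63) does not contain 113.166.103.63
Longest matching prefix is /24 -> next hop Router M.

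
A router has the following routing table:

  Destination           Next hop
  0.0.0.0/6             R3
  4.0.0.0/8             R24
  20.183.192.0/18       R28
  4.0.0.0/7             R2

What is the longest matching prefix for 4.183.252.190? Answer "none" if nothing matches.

4.0.0.0/8

Entries matching 4.183.252.190:
  4.0.0.0/7 (4.0.0.0 - 5.255.255.255)
  4.0.0.0/8 (4.0.0.0 - 4.255.255.255)
Most specific is 4.0.0.0/8.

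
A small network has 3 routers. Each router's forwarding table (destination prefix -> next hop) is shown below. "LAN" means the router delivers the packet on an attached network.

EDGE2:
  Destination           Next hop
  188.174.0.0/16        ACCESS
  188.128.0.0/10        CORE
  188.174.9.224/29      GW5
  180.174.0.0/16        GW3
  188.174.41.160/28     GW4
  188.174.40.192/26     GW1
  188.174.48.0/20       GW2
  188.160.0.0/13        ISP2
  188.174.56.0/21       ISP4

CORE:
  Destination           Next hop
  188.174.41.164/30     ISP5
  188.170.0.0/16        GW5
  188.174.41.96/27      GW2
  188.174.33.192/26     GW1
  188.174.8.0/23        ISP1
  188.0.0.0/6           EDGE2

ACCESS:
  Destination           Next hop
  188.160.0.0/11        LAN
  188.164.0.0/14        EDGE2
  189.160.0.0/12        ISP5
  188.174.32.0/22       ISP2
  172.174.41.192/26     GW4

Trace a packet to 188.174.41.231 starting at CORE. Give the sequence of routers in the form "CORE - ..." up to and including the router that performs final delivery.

At CORE: longest match for 188.174.41.231 is 188.0.0.0/6 -> EDGE2
At EDGE2: longest match for 188.174.41.231 is 188.174.0.0/16 -> ACCESS
At ACCESS: longest match for 188.174.41.231 is 188.160.0.0/11 -> LAN

CORE - EDGE2 - ACCESS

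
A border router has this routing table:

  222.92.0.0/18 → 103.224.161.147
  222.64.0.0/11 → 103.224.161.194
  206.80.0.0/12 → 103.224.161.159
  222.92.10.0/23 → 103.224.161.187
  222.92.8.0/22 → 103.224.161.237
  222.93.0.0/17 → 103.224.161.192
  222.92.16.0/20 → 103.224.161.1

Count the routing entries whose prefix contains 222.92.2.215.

Prefixes containing 222.92.2.215:
  222.64.0.0/11 (222.64.0.0 - 222.95.255.255)
  222.92.0.0/18 (222.92.0.0 - 222.92.63.255)
Total matching entries: 2.

2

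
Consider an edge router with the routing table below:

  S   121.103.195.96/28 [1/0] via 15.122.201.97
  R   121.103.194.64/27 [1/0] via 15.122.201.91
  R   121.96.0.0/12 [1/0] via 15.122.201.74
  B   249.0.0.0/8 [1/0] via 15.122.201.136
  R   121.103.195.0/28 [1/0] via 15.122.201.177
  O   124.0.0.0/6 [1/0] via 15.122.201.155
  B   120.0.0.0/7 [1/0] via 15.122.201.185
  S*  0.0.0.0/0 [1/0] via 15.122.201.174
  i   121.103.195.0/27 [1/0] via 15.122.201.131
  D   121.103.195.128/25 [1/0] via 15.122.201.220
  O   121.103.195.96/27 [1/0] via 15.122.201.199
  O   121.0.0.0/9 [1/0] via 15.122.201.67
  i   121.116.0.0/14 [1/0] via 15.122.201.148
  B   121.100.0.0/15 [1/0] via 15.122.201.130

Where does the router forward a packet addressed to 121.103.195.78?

Routes whose prefix contains 121.103.195.78:
  0.0.0.0/0 (default, matches everything) -> 15.122.201.174
  120.0.0.0/7 (120.0.0.0 - 121.255.255.255) -> 15.122.201.185
  121.0.0.0/9 (121.0.0.0 - 121.127.255.255) -> 15.122.201.67
  121.96.0.0/12 (121.96.0.0 - 121.111.255.255) -> 15.122.201.74
More-specific entries that do NOT match:
  121.103.195.96/28 (121.103.195.96 - 121.103.195.111) does not contain 121.103.195.78
  121.103.195.0/28 (121.103.195.0 - 121.103.195.15) does not contain 121.103.195.78
  121.103.194.64/27 (121.103.194.64 - 121.103.194.95) does not contain 121.103.195.78
  121.103.195.0/27 (121.103.195.0 - 121.103.195.31) does not contain 121.103.195.78
  121.103.195.96/27 (121.103.195.96 - 121.103.195.127) does not contain 121.103.195.78
  121.103.195.128/25 (121.103.195.128 - 121.103.195.255) does not contain 121.103.195.78
  121.100.0.0/15 (121.100.0.0 - 121.101.255.255) does not contain 121.103.195.78
  121.116.0.0/14 (121.116.0.0 - 121.119.255.255) does not contain 121.103.195.78
Longest matching prefix is /12 -> next hop 15.122.201.74.

15.122.201.74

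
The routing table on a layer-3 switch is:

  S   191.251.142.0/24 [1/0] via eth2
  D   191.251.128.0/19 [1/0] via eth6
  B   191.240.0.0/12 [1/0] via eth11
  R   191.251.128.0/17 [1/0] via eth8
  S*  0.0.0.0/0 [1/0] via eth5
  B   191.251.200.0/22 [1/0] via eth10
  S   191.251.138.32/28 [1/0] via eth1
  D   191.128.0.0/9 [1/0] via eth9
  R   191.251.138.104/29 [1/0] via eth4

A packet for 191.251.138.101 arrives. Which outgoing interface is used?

Routes whose prefix contains 191.251.138.101:
  0.0.0.0/0 (default, matches everything) -> eth5
  191.128.0.0/9 (191.128.0.0 - 191.255.255.255) -> eth9
  191.240.0.0/12 (191.240.0.0 - 191.255.255.255) -> eth11
  191.251.128.0/17 (191.251.128.0 - 191.251.255.255) -> eth8
  191.251.128.0/19 (191.251.128.0 - 191.251.159.255) -> eth6
More-specific entries that do NOT match:
  191.251.138.104/29 (191.251.138.104 - 191.251.138.111) does not contain 191.251.138.101
  191.251.138.32/28 (191.251.138.32 - 191.251.138.47) does not contain 191.251.138.101
  191.251.142.0/24 (191.251.142.0 - 191.251.142.255) does not contain 191.251.138.101
  191.251.200.0/22 (191.251.200.0 - 191.251.203.255) does not contain 191.251.138.101
Longest matching prefix is /19 -> interface eth6.

eth6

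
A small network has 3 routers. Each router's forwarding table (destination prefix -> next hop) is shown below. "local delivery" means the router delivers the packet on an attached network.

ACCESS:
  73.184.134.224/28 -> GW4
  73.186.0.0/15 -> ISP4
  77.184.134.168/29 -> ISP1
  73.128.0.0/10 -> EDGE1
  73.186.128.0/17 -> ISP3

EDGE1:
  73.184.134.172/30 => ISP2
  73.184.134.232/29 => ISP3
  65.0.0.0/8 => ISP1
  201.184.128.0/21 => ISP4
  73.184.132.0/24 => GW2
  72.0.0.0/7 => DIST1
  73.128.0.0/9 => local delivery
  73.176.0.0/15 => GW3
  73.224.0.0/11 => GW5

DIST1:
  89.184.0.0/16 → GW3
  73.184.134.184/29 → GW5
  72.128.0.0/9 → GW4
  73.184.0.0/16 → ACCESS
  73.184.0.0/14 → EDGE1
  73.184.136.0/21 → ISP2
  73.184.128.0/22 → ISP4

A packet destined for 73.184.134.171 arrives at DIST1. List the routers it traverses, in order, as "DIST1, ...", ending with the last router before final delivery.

DIST1, ACCESS, EDGE1

At DIST1: longest match for 73.184.134.171 is 73.184.0.0/16 -> ACCESS
At ACCESS: longest match for 73.184.134.171 is 73.128.0.0/10 -> EDGE1
At EDGE1: longest match for 73.184.134.171 is 73.128.0.0/9 -> local delivery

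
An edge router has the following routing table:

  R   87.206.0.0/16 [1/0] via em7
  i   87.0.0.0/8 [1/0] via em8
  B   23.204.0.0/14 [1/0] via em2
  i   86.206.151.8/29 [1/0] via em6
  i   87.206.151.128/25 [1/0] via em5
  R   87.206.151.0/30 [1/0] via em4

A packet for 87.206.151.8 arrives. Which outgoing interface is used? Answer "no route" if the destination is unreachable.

em7

Routes whose prefix contains 87.206.151.8:
  87.0.0.0/8 (87.0.0.0 - 87.255.255.255) -> em8
  87.206.0.0/16 (87.206.0.0 - 87.206.255.255) -> em7
More-specific entries that do NOT match:
  87.206.151.0/30 (87.206.151.0 - 87.206.151.3) does not contain 87.206.151.8
  86.206.151.8/29 (86.206.151.8 - 86.206.151.15) does not contain 87.206.151.8
  87.206.151.128/25 (87.206.151.128 - 87.206.151.255) does not contain 87.206.151.8
Longest matching prefix is /16 -> interface em7.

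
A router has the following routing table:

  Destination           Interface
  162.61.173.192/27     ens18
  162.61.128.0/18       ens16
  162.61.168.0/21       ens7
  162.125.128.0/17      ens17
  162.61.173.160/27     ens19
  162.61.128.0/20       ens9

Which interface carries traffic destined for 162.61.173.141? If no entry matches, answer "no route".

Routes whose prefix contains 162.61.173.141:
  162.61.128.0/18 (162.61.128.0 - 162.61.191.255) -> ens16
  162.61.168.0/21 (162.61.168.0 - 162.61.175.255) -> ens7
More-specific entries that do NOT match:
  162.61.173.192/27 (162.61.173.192 - 162.61.173.223) does not contain 162.61.173.141
  162.61.173.160/27 (162.61.173.160 - 162.61.173.191) does not contain 162.61.173.141
Longest matching prefix is /21 -> interface ens7.

ens7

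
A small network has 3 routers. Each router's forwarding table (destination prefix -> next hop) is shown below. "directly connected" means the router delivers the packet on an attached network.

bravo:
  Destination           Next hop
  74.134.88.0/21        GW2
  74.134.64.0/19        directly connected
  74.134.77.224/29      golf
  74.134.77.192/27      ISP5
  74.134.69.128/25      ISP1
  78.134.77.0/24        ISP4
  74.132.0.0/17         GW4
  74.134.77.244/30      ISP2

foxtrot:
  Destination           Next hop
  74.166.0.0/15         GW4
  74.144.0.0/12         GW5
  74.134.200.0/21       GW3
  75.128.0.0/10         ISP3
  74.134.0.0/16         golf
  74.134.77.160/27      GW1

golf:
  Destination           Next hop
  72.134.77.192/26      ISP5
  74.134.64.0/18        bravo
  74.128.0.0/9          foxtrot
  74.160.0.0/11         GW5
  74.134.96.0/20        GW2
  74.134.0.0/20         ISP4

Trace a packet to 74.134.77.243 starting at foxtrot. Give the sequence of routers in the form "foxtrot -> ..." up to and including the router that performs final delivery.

foxtrot -> golf -> bravo

At foxtrot: longest match for 74.134.77.243 is 74.134.0.0/16 -> golf
At golf: longest match for 74.134.77.243 is 74.134.64.0/18 -> bravo
At bravo: longest match for 74.134.77.243 is 74.134.64.0/19 -> directly connected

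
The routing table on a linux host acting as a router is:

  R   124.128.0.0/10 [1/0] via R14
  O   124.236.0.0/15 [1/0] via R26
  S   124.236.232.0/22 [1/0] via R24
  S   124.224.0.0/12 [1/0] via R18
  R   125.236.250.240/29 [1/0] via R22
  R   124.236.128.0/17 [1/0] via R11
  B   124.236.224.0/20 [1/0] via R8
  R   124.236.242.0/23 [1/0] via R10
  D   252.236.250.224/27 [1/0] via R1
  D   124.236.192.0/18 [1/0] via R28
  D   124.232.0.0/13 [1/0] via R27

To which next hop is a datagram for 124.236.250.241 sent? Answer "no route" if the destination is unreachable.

R28

Routes whose prefix contains 124.236.250.241:
  124.224.0.0/12 (124.224.0.0 - 124.239.255.255) -> R18
  124.232.0.0/13 (124.232.0.0 - 124.239.255.255) -> R27
  124.236.0.0/15 (124.236.0.0 - 124.237.255.255) -> R26
  124.236.128.0/17 (124.236.128.0 - 124.236.255.255) -> R11
  124.236.192.0/18 (124.236.192.0 - 124.236.255.255) -> R28
More-specific entries that do NOT match:
  125.236.250.240/29 (125.236.250.240 - 125.236.250.247) does not contain 124.236.250.241
  252.236.250.224/27 (252.236.250.224 - 252.236.250.255) does not contain 124.236.250.241
  124.236.242.0/23 (124.236.242.0 - 124.236.243.255) does not contain 124.236.250.241
  124.236.232.0/22 (124.236.232.0 - 124.236.235.255) does not contain 124.236.250.241
  124.236.224.0/20 (124.236.224.0 - 124.236.239.255) does not contain 124.236.250.241
Longest matching prefix is /18 -> next hop R28.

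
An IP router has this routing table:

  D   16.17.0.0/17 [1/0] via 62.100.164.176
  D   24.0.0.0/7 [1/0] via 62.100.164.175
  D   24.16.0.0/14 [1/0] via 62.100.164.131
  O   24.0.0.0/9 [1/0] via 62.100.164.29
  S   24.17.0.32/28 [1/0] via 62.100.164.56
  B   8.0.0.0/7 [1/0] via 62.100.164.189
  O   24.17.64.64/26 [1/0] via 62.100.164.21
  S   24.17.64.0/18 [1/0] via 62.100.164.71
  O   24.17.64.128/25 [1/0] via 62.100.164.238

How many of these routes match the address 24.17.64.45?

Prefixes containing 24.17.64.45:
  24.0.0.0/7 (24.0.0.0 - 25.255.255.255)
  24.0.0.0/9 (24.0.0.0 - 24.127.255.255)
  24.16.0.0/14 (24.16.0.0 - 24.19.255.255)
  24.17.64.0/18 (24.17.64.0 - 24.17.127.255)
Total matching entries: 4.

4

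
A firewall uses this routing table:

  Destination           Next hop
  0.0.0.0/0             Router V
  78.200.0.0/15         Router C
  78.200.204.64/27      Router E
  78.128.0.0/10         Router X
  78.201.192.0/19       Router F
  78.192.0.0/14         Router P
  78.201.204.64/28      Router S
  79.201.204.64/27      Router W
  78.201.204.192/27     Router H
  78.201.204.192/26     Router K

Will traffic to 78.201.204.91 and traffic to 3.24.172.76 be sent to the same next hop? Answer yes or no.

78.201.204.91: longest match 78.201.192.0/19 -> Router F
3.24.172.76: longest match 0.0.0.0/0 -> Router V

no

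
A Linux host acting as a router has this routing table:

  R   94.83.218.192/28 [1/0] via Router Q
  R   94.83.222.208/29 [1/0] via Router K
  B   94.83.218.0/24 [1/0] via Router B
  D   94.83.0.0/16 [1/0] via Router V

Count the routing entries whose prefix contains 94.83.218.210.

Prefixes containing 94.83.218.210:
  94.83.0.0/16 (94.83.0.0 - 94.83.255.255)
  94.83.218.0/24 (94.83.218.0 - 94.83.218.255)
Total matching entries: 2.

2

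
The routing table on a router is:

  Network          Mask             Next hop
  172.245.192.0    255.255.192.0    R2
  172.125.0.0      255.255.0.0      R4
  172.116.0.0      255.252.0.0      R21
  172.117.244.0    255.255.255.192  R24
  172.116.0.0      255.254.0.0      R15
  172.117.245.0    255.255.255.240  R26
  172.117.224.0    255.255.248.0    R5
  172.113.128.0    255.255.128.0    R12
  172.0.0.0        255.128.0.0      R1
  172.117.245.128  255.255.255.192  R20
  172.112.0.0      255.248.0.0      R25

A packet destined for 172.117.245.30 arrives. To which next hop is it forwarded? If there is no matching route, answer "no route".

Routes whose prefix contains 172.117.245.30:
  172.0.0.0/9 (172.0.0.0 - 172.127.255.255) -> R1
  172.112.0.0/13 (172.112.0.0 - 172.119.255.255) -> R25
  172.116.0.0/14 (172.116.0.0 - 172.119.255.255) -> R21
  172.116.0.0/15 (172.116.0.0 - 172.117.255.255) -> R15
More-specific entries that do NOT match:
  172.117.245.0/28 (172.117.245.0 - 172.117.245.15) does not contain 172.117.245.30
  172.117.244.0/26 (172.117.244.0 - 172.117.244.63) does not contain 172.117.245.30
  172.117.245.128/26 (172.117.245.128 - 172.117.245.191) does not contain 172.117.245.30
  172.117.224.0/21 (172.117.224.0 - 172.117.231.255) does not contain 172.117.245.30
  172.245.192.0/18 (172.245.192.0 - 172.245.255.255) does not contain 172.117.245.30
  172.113.128.0/17 (172.113.128.0 - 172.113.255.255) does not contain 172.117.245.30
  172.125.0.0/16 (172.125.0.0 - 172.125.255.255) does not contain 172.117.245.30
Longest matching prefix is /15 -> next hop R15.

R15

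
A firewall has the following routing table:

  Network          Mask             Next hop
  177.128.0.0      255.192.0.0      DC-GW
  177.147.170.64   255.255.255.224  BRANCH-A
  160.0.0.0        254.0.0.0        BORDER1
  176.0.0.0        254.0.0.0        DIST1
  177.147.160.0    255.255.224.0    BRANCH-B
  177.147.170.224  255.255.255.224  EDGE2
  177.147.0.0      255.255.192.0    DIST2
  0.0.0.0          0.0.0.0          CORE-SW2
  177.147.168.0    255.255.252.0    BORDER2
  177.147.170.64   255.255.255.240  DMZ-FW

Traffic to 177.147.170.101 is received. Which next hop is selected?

BORDER2

Routes whose prefix contains 177.147.170.101:
  0.0.0.0/0 (default, matches everything) -> CORE-SW2
  176.0.0.0/7 (176.0.0.0 - 177.255.255.255) -> DIST1
  177.128.0.0/10 (177.128.0.0 - 177.191.255.255) -> DC-GW
  177.147.160.0/19 (177.147.160.0 - 177.147.191.255) -> BRANCH-B
  177.147.168.0/22 (177.147.168.0 - 177.147.171.255) -> BORDER2
More-specific entries that do NOT match:
  177.147.170.64/28 (177.147.170.64 - 177.147.170.79) does not contain 177.147.170.101
  177.147.170.64/27 (177.147.170.64 - 177.147.170.95) does not contain 177.147.170.101
  177.147.170.224/27 (177.147.170.224 - 177.147.170.255) does not contain 177.147.170.101
Longest matching prefix is /22 -> next hop BORDER2.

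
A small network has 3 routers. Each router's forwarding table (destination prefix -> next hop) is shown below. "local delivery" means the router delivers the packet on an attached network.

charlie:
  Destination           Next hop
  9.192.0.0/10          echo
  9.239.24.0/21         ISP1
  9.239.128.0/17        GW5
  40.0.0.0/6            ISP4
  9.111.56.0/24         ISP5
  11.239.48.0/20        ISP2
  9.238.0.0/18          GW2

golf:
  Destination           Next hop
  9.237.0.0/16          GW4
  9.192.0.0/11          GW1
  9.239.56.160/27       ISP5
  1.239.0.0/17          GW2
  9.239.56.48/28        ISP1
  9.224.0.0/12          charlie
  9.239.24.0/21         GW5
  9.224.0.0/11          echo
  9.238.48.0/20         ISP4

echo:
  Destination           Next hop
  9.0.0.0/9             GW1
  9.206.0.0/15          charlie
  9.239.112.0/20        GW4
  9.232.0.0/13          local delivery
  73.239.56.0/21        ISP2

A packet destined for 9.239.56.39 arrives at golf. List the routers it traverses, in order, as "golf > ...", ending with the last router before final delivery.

At golf: longest match for 9.239.56.39 is 9.224.0.0/12 -> charlie
At charlie: longest match for 9.239.56.39 is 9.192.0.0/10 -> echo
At echo: longest match for 9.239.56.39 is 9.232.0.0/13 -> local delivery

golf > charlie > echo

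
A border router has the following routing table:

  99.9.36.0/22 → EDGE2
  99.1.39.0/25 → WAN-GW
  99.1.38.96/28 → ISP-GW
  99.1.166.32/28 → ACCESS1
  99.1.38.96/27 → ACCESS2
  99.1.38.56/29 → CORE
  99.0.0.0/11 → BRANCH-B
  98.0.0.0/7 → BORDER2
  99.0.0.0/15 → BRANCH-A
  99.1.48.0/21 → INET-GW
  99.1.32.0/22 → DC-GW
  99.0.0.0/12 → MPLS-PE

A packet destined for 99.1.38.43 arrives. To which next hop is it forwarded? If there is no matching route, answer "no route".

BRANCH-A

Routes whose prefix contains 99.1.38.43:
  98.0.0.0/7 (98.0.0.0 - 99.255.255.255) -> BORDER2
  99.0.0.0/11 (99.0.0.0 - 99.31.255.255) -> BRANCH-B
  99.0.0.0/12 (99.0.0.0 - 99.15.255.255) -> MPLS-PE
  99.0.0.0/15 (99.0.0.0 - 99.1.255.255) -> BRANCH-A
More-specific entries that do NOT match:
  99.1.38.56/29 (99.1.38.56 - 99.1.38.63) does not contain 99.1.38.43
  99.1.38.96/28 (99.1.38.96 - 99.1.38.111) does not contain 99.1.38.43
  99.1.166.32/28 (99.1.166.32 - 99.1.166.47) does not contain 99.1.38.43
  99.1.38.96/27 (99.1.38.96 - 99.1.38.127) does not contain 99.1.38.43
  99.1.39.0/25 (99.1.39.0 - 99.1.39.127) does not contain 99.1.38.43
  99.9.36.0/22 (99.9.36.0 - 99.9.39.255) does not contain 99.1.38.43
  99.1.32.0/22 (99.1.32.0 - 99.1.35.255) does not contain 99.1.38.43
  99.1.48.0/21 (99.1.48.0 - 99.1.55.255) does not contain 99.1.38.43
Longest matching prefix is /15 -> next hop BRANCH-A.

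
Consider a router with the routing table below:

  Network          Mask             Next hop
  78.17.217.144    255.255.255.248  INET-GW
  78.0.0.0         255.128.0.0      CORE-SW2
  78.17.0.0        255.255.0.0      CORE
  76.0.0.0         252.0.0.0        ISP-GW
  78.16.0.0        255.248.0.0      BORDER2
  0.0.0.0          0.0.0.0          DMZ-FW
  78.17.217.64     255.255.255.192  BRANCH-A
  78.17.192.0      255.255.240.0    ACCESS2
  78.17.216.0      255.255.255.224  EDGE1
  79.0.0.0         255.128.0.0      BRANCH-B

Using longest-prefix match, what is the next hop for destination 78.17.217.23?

CORE

Routes whose prefix contains 78.17.217.23:
  0.0.0.0/0 (default, matches everything) -> DMZ-FW
  76.0.0.0/6 (76.0.0.0 - 79.255.255.255) -> ISP-GW
  78.0.0.0/9 (78.0.0.0 - 78.127.255.255) -> CORE-SW2
  78.16.0.0/13 (78.16.0.0 - 78.23.255.255) -> BORDER2
  78.17.0.0/16 (78.17.0.0 - 78.17.255.255) -> CORE
More-specific entries that do NOT match:
  78.17.217.144/29 (78.17.217.144 - 78.17.217.151) does not contain 78.17.217.23
  78.17.216.0/27 (78.17.216.0 - 78.17.216.31) does not contain 78.17.217.23
  78.17.217.64/26 (78.17.217.64 - 78.17.217.127) does not contain 78.17.217.23
  78.17.192.0/20 (78.17.192.0 - 78.17.207.255) does not contain 78.17.217.23
Longest matching prefix is /16 -> next hop CORE.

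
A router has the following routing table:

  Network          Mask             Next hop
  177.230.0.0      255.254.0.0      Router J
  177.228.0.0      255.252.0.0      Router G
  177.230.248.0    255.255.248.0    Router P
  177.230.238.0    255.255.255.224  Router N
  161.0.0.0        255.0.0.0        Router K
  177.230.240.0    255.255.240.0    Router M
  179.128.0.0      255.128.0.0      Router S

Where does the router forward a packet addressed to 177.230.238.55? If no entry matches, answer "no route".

Router J

Routes whose prefix contains 177.230.238.55:
  177.228.0.0/14 (177.228.0.0 - 177.231.255.255) -> Router G
  177.230.0.0/15 (177.230.0.0 - 177.231.255.255) -> Router J
More-specific entries that do NOT match:
  177.230.238.0/27 (177.230.238.0 - 177.230.238.31) does not contain 177.230.238.55
  177.230.248.0/21 (177.230.248.0 - 177.230.255.255) does not contain 177.230.238.55
  177.230.240.0/20 (177.230.240.0 - 177.230.255.255) does not contain 177.230.238.55
Longest matching prefix is /15 -> next hop Router J.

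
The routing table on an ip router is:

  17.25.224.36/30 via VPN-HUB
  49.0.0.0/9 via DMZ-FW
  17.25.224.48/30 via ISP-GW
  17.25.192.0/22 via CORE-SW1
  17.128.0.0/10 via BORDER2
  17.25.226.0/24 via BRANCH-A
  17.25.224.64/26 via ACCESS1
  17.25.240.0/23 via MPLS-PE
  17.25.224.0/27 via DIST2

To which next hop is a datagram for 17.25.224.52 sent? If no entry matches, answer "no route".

no route

No entry's prefix contains 17.25.224.52; there is no default route.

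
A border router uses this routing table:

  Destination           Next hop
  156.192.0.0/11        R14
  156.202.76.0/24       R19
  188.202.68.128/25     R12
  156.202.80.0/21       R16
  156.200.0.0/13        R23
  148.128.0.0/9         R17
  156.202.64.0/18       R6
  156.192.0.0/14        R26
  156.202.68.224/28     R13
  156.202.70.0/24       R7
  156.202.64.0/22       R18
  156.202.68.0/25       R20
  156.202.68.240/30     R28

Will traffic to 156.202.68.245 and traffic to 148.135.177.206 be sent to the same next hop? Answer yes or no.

156.202.68.245: longest match 156.202.64.0/18 -> R6
148.135.177.206: longest match 148.128.0.0/9 -> R17

no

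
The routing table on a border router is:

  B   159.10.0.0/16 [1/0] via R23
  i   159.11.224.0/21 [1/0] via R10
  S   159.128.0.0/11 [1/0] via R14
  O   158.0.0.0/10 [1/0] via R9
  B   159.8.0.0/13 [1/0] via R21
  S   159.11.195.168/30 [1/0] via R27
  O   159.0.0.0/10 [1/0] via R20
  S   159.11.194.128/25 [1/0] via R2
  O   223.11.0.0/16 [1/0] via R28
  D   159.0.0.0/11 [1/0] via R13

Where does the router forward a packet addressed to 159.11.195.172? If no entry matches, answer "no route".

Routes whose prefix contains 159.11.195.172:
  159.0.0.0/10 (159.0.0.0 - 159.63.255.255) -> R20
  159.0.0.0/11 (159.0.0.0 - 159.31.255.255) -> R13
  159.8.0.0/13 (159.8.0.0 - 159.15.255.255) -> R21
More-specific entries that do NOT match:
  159.11.195.168/30 (159.11.195.168 - 159.11.195.171) does not contain 159.11.195.172
  159.11.194.128/25 (159.11.194.128 - 159.11.194.255) does not contain 159.11.195.172
  159.11.224.0/21 (159.11.224.0 - 159.11.231.255) does not contain 159.11.195.172
  159.10.0.0/16 (159.10.0.0 - 159.10.255.255) does not contain 159.11.195.172
  223.11.0.0/16 (223.11.0.0 - 223.11.255.255) does not contain 159.11.195.172
Longest matching prefix is /13 -> next hop R21.

R21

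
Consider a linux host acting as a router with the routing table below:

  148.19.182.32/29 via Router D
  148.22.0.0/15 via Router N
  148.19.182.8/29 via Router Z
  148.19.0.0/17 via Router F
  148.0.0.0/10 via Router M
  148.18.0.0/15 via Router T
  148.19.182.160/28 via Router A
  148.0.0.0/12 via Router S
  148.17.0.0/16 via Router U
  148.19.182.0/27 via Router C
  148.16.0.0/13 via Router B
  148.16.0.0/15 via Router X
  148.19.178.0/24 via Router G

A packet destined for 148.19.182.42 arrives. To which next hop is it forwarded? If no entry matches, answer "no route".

Router T

Routes whose prefix contains 148.19.182.42:
  148.0.0.0/10 (148.0.0.0 - 148.63.255.255) -> Router M
  148.16.0.0/13 (148.16.0.0 - 148.23.255.255) -> Router B
  148.18.0.0/15 (148.18.0.0 - 148.19.255.255) -> Router T
More-specific entries that do NOT match:
  148.19.182.32/29 (148.19.182.32 - 148.19.182.39) does not contain 148.19.182.42
  148.19.182.8/29 (148.19.182.8 - 148.19.182.15) does not contain 148.19.182.42
  148.19.182.160/28 (148.19.182.160 - 148.19.182.175) does not contain 148.19.182.42
  148.19.182.0/27 (148.19.182.0 - 148.19.182.31) does not contain 148.19.182.42
  148.19.178.0/24 (148.19.178.0 - 148.19.178.255) does not contain 148.19.182.42
  148.19.0.0/17 (148.19.0.0 - 148.19.127.255) does not contain 148.19.182.42
  148.17.0.0/16 (148.17.0.0 - 148.17.255.255) does not contain 148.19.182.42
Longest matching prefix is /15 -> next hop Router T.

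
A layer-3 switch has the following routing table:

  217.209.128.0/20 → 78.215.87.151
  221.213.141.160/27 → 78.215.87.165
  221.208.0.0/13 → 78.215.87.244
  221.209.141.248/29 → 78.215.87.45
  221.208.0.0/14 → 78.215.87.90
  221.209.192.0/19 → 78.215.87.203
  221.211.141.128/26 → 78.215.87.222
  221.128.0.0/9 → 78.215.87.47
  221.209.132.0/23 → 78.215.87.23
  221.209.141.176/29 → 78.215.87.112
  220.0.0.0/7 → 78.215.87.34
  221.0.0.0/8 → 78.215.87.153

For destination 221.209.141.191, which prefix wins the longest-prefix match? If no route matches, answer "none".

221.208.0.0/14

Entries matching 221.209.141.191:
  220.0.0.0/7 (220.0.0.0 - 221.255.255.255)
  221.0.0.0/8 (221.0.0.0 - 221.255.255.255)
  221.128.0.0/9 (221.128.0.0 - 221.255.255.255)
  221.208.0.0/13 (221.208.0.0 - 221.215.255.255)
  221.208.0.0/14 (221.208.0.0 - 221.211.255.255)
Most specific is 221.208.0.0/14.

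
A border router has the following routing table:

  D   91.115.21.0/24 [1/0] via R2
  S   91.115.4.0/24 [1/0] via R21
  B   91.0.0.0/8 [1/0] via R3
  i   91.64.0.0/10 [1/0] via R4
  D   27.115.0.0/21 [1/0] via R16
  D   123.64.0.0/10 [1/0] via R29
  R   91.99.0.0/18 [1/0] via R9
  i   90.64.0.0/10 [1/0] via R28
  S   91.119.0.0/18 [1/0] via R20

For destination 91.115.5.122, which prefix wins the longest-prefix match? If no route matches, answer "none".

Entries matching 91.115.5.122:
  91.0.0.0/8 (91.0.0.0 - 91.255.255.255)
  91.64.0.0/10 (91.64.0.0 - 91.127.255.255)
Most specific is 91.64.0.0/10.

91.64.0.0/10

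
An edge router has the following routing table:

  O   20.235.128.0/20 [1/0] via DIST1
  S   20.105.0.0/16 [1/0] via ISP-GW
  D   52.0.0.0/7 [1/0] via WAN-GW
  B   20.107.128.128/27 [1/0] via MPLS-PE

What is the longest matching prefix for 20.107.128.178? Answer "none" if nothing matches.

20.107.128.178 is outside every listed prefix and there is no default route.

none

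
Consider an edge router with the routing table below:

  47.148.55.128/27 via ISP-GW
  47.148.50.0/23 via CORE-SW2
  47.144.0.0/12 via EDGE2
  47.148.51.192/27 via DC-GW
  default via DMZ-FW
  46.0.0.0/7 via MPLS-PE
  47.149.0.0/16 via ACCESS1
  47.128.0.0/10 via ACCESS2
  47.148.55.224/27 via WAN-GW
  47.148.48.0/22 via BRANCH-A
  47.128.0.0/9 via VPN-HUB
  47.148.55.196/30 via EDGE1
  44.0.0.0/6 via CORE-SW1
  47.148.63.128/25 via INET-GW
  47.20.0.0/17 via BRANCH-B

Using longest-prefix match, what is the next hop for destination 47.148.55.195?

Routes whose prefix contains 47.148.55.195:
  0.0.0.0/0 (default, matches everything) -> DMZ-FW
  44.0.0.0/6 (44.0.0.0 - 47.255.255.255) -> CORE-SW1
  46.0.0.0/7 (46.0.0.0 - 47.255.255.255) -> MPLS-PE
  47.128.0.0/9 (47.128.0.0 - 47.255.255.255) -> VPN-HUB
  47.128.0.0/10 (47.128.0.0 - 47.191.255.255) -> ACCESS2
  47.144.0.0/12 (47.144.0.0 - 47.159.255.255) -> EDGE2
More-specific entries that do NOT match:
  47.148.55.196/30 (47.148.55.196 - 47.148.55.199) does not contain 47.148.55.195
  47.148.55.128/27 (47.148.55.128 - 47.148.55.159) does not contain 47.148.55.195
  47.148.51.192/27 (47.148.51.192 - 47.148.51.223) does not contain 47.148.55.195
  47.148.55.224/27 (47.148.55.224 - 47.148.55.255) does not contain 47.148.55.195
  47.148.63.128/25 (47.148.63.128 - 47.148.63.255) does not contain 47.148.55.195
  47.148.50.0/23 (47.148.50.0 - 47.148.51.255) does not contain 47.148.55.195
  47.148.48.0/22 (47.148.48.0 - 47.148.51.255) does not contain 47.148.55.195
  47.20.0.0/17 (47.20.0.0 - 47.20.127.255) does not contain 47.148.55.195
  47.149.0.0/16 (47.149.0.0 - 47.149.255.255) does not contain 47.148.55.195
Longest matching prefix is /12 -> next hop EDGE2.

EDGE2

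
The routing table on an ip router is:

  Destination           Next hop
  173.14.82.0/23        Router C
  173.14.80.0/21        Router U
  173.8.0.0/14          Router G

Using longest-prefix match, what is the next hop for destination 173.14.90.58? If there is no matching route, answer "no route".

No entry's prefix contains 173.14.90.58; there is no default route.

no route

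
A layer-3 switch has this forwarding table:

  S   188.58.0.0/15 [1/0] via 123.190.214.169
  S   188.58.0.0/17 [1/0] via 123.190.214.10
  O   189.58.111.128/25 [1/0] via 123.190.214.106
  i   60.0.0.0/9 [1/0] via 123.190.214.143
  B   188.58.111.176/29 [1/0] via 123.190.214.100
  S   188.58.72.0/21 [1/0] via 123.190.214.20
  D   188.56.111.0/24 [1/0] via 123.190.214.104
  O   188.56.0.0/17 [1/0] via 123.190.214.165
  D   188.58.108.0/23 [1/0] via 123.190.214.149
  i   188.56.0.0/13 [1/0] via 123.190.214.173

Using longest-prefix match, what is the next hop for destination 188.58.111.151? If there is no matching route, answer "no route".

123.190.214.10

Routes whose prefix contains 188.58.111.151:
  188.56.0.0/13 (188.56.0.0 - 188.63.255.255) -> 123.190.214.173
  188.58.0.0/15 (188.58.0.0 - 188.59.255.255) -> 123.190.214.169
  188.58.0.0/17 (188.58.0.0 - 188.58.127.255) -> 123.190.214.10
More-specific entries that do NOT match:
  188.58.111.176/29 (188.58.111.176 - 188.58.111.183) does not contain 188.58.111.151
  189.58.111.128/25 (189.58.111.128 - 189.58.111.255) does not contain 188.58.111.151
  188.56.111.0/24 (188.56.111.0 - 188.56.111.255) does not contain 188.58.111.151
  188.58.108.0/23 (188.58.108.0 - 188.58.109.255) does not contain 188.58.111.151
  188.58.72.0/21 (188.58.72.0 - 188.58.79.255) does not contain 188.58.111.151
Longest matching prefix is /17 -> next hop 123.190.214.10.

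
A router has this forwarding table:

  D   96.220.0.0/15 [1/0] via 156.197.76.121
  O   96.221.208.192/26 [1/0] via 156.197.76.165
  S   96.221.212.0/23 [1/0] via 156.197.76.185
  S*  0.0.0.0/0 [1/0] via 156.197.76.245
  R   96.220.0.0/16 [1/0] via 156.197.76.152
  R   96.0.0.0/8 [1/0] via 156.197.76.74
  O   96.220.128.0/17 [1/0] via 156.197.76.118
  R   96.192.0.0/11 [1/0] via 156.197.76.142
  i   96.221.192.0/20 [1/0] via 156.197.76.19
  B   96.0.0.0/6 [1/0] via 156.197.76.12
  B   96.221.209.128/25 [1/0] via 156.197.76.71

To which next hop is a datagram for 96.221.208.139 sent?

Routes whose prefix contains 96.221.208.139:
  0.0.0.0/0 (default, matches everything) -> 156.197.76.245
  96.0.0.0/6 (96.0.0.0 - 99.255.255.255) -> 156.197.76.12
  96.0.0.0/8 (96.0.0.0 - 96.255.255.255) -> 156.197.76.74
  96.192.0.0/11 (96.192.0.0 - 96.223.255.255) -> 156.197.76.142
  96.220.0.0/15 (96.220.0.0 - 96.221.255.255) -> 156.197.76.121
More-specific entries that do NOT match:
  96.221.208.192/26 (96.221.208.192 - 96.221.208.255) does not contain 96.221.208.139
  96.221.209.128/25 (96.221.209.128 - 96.221.209.255) does not contain 96.221.208.139
  96.221.212.0/23 (96.221.212.0 - 96.221.213.255) does not contain 96.221.208.139
  96.221.192.0/20 (96.221.192.0 - 96.221.207.255) does not contain 96.221.208.139
  96.220.128.0/17 (96.220.128.0 - 96.220.255.255) does not contain 96.221.208.139
  96.220.0.0/16 (96.220.0.0 - 96.220.255.255) does not contain 96.221.208.139
Longest matching prefix is /15 -> next hop 156.197.76.121.

156.197.76.121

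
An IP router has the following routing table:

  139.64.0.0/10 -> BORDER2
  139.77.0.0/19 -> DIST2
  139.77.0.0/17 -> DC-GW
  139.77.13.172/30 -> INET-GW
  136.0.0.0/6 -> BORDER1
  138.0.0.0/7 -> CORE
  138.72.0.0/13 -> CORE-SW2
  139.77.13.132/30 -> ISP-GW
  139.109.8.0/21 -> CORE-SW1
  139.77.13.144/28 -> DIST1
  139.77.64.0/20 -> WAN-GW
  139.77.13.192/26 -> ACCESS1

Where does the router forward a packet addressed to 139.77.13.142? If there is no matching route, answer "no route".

Routes whose prefix contains 139.77.13.142:
  136.0.0.0/6 (136.0.0.0 - 139.255.255.255) -> BORDER1
  138.0.0.0/7 (138.0.0.0 - 139.255.255.255) -> CORE
  139.64.0.0/10 (139.64.0.0 - 139.127.255.255) -> BORDER2
  139.77.0.0/17 (139.77.0.0 - 139.77.127.255) -> DC-GW
  139.77.0.0/19 (139.77.0.0 - 139.77.31.255) -> DIST2
More-specific entries that do NOT match:
  139.77.13.172/30 (139.77.13.172 - 139.77.13.175) does not contain 139.77.13.142
  139.77.13.132/30 (139.77.13.132 - 139.77.13.135) does not contain 139.77.13.142
  139.77.13.144/28 (139.77.13.144 - 139.77.13.159) does not contain 139.77.13.142
  139.77.13.192/26 (139.77.13.192 - 139.77.13.255) does not contain 139.77.13.142
  139.109.8.0/21 (139.109.8.0 - 139.109.15.255) does not contain 139.77.13.142
  139.77.64.0/20 (139.77.64.0 - 139.77.79.255) does not contain 139.77.13.142
Longest matching prefix is /19 -> next hop DIST2.

DIST2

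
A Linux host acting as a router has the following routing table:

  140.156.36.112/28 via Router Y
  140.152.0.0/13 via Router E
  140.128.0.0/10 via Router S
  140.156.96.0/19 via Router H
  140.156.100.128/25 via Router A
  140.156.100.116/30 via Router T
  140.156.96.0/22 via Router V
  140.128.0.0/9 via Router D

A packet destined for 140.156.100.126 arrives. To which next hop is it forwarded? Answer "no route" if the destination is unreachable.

Routes whose prefix contains 140.156.100.126:
  140.128.0.0/9 (140.128.0.0 - 140.255.255.255) -> Router D
  140.128.0.0/10 (140.128.0.0 - 140.191.255.255) -> Router S
  140.152.0.0/13 (140.152.0.0 - 140.159.255.255) -> Router E
  140.156.96.0/19 (140.156.96.0 - 140.156.127.255) -> Router H
More-specific entries that do NOT match:
  140.156.100.116/30 (140.156.100.116 - 140.156.100.119) does not contain 140.156.100.126
  140.156.36.112/28 (140.156.36.112 - 140.156.36.127) does not contain 140.156.100.126
  140.156.100.128/25 (140.156.100.128 - 140.156.100.255) does not contain 140.156.100.126
  140.156.96.0/22 (140.156.96.0 - 140.156.99.255) does not contain 140.156.100.126
Longest matching prefix is /19 -> next hop Router H.

Router H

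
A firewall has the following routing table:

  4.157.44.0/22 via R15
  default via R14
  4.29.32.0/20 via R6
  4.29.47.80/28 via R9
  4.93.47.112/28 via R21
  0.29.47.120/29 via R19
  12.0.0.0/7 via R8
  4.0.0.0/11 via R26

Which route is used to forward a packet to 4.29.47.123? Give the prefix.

Entries matching 4.29.47.123:
  0.0.0.0/0 (default, matches everything)
  4.0.0.0/11 (4.0.0.0 - 4.31.255.255)
  4.29.32.0/20 (4.29.32.0 - 4.29.47.255)
Most specific is 4.29.32.0/20.

4.29.32.0/20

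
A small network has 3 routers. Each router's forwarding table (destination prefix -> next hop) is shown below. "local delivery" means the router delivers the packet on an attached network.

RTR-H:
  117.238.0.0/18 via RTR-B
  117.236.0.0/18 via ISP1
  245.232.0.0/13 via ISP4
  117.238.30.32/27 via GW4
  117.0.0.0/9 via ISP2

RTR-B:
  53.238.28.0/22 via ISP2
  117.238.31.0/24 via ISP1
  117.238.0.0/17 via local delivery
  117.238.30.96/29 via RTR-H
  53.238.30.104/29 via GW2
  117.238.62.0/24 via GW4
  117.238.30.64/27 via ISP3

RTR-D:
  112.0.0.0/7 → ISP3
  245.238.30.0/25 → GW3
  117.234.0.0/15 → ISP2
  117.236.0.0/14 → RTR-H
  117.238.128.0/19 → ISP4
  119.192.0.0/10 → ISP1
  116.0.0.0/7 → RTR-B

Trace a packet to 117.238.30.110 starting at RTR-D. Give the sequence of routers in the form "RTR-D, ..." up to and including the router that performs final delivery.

RTR-D, RTR-H, RTR-B

At RTR-D: longest match for 117.238.30.110 is 117.236.0.0/14 -> RTR-H
At RTR-H: longest match for 117.238.30.110 is 117.238.0.0/18 -> RTR-B
At RTR-B: longest match for 117.238.30.110 is 117.238.0.0/17 -> local delivery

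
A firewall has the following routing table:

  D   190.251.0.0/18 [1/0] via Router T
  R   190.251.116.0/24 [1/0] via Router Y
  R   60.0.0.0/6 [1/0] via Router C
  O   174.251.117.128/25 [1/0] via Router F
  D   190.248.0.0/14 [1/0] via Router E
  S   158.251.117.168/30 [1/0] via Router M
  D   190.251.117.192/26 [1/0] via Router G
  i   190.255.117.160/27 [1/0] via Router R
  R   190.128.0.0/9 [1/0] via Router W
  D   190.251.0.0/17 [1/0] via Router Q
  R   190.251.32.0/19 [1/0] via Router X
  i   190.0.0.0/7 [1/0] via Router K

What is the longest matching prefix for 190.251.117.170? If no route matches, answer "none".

190.251.0.0/17

Entries matching 190.251.117.170:
  190.0.0.0/7 (190.0.0.0 - 191.255.255.255)
  190.128.0.0/9 (190.128.0.0 - 190.255.255.255)
  190.248.0.0/14 (190.248.0.0 - 190.251.255.255)
  190.251.0.0/17 (190.251.0.0 - 190.251.127.255)
Most specific is 190.251.0.0/17.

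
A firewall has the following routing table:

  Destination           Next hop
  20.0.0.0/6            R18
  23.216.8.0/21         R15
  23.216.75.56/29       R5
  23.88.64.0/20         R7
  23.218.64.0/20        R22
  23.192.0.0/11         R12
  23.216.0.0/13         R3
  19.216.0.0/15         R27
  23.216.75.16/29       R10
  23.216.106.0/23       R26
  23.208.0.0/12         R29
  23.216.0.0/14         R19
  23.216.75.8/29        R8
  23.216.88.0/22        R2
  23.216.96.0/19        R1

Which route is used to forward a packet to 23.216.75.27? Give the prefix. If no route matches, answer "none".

23.216.0.0/14

Entries matching 23.216.75.27:
  20.0.0.0/6 (20.0.0.0 - 23.255.255.255)
  23.192.0.0/11 (23.192.0.0 - 23.223.255.255)
  23.208.0.0/12 (23.208.0.0 - 23.223.255.255)
  23.216.0.0/13 (23.216.0.0 - 23.223.255.255)
  23.216.0.0/14 (23.216.0.0 - 23.219.255.255)
Most specific is 23.216.0.0/14.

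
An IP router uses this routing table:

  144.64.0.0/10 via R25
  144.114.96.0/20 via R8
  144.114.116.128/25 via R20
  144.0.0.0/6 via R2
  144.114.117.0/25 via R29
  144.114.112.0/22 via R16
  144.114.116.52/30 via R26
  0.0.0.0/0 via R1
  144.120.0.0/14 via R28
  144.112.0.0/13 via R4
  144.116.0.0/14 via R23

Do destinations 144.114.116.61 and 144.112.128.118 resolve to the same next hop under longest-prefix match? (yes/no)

144.114.116.61: longest match 144.112.0.0/13 -> R4
144.112.128.118: longest match 144.112.0.0/13 -> R4

yes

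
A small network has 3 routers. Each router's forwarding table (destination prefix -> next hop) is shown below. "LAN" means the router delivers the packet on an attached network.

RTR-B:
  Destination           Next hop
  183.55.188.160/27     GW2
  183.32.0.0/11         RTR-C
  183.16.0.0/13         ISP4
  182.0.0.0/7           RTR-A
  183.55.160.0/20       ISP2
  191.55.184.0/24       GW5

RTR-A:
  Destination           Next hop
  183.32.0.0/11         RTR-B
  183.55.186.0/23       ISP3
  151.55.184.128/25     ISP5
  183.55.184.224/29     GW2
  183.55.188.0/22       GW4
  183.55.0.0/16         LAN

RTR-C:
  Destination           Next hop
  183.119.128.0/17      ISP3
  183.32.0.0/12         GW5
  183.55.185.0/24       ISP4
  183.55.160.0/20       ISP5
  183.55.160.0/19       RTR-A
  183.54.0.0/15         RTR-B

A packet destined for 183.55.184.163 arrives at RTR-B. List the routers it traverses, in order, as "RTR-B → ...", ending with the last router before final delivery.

At RTR-B: longest match for 183.55.184.163 is 183.32.0.0/11 -> RTR-C
At RTR-C: longest match for 183.55.184.163 is 183.55.160.0/19 -> RTR-A
At RTR-A: longest match for 183.55.184.163 is 183.55.0.0/16 -> LAN

RTR-B → RTR-C → RTR-A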